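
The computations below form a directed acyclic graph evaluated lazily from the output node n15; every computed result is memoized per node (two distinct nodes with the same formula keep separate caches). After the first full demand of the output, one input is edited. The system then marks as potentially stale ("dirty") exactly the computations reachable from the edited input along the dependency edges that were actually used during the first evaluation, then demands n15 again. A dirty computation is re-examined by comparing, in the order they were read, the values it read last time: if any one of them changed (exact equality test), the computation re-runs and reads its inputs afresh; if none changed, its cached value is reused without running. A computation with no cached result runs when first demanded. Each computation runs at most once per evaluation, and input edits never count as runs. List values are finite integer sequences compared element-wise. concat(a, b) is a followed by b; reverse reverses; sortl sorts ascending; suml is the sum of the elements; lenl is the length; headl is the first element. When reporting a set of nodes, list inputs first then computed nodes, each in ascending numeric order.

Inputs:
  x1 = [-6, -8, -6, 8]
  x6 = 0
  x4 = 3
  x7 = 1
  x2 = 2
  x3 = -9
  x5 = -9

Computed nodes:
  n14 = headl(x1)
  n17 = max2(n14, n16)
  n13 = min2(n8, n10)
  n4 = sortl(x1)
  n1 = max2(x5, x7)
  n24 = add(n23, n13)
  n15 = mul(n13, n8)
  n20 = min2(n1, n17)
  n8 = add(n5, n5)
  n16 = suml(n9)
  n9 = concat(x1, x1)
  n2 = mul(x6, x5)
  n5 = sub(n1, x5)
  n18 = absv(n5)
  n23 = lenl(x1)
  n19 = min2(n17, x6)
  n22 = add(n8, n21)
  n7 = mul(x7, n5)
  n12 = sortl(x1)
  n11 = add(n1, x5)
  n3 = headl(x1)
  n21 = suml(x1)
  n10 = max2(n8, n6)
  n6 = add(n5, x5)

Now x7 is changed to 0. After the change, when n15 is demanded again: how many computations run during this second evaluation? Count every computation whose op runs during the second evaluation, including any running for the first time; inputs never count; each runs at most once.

7 computations run: n1, n5, n6, n8, n10, n13, n15.

First demand of the output computes:
  n1 = max2(-9, 1) = 1
  n5 = sub(1, -9) = 10
  n6 = add(10, -9) = 1
  n8 = add(10, 10) = 20
  n10 = max2(20, 1) = 20
  n13 = min2(20, 20) = 20
  n15 = mul(20, 20) = 400

After the edit, cleaning proceeds:
  n1: a read changed (x7 1->0) — executes, giving 0.
  n5: a read changed (n1 1->0) — executes, giving 9.
  n6: a read changed (n5 10->9) — executes, giving 0.
  n8: a read changed (n5 10->9; n5 10->9) — executes, giving 18.
  n10: a read changed (n8 20->18; n6 1->0) — executes, giving 18.
  n13: a read changed (n8 20->18; n10 20->18) — executes, giving 18.
  n15: a read changed (n13 20->18; n8 20->18) — executes, giving 324.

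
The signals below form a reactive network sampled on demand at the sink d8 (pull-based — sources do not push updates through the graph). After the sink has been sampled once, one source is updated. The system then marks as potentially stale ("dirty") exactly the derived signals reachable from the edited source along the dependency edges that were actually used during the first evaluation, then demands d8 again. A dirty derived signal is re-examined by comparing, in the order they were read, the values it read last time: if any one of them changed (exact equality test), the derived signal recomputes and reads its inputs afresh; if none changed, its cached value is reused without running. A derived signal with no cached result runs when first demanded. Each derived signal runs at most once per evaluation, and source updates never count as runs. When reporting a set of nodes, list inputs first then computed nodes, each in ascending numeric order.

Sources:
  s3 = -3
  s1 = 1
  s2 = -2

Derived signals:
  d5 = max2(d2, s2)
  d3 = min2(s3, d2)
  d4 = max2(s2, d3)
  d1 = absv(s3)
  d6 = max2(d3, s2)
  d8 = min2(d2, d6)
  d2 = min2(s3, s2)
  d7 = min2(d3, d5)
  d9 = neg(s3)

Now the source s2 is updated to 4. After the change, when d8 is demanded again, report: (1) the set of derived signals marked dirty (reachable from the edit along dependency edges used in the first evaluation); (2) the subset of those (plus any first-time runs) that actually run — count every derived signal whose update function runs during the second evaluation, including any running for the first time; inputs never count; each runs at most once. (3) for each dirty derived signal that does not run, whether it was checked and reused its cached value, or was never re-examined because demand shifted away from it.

Initial pass — values computed on the first demand:
  d2 = min2(-3, -2) = -3
  d3 = min2(-3, -3) = -3
  d6 = max2(-3, -2) = -2
  d8 = min2(-3, -2) = -3

Second demand — change propagation:
  d2: re-runs because s2 -2->4; new result -3 (unchanged).
  d3: re-examined; everything it read last time is the same (s3 unchanged, d2 unchanged) — cache -3 kept, no run.
  d6: re-runs because s2 -2->4; new result 4.
  d8: re-runs because d6 -2->4; new result -3 (unchanged).

The important point: at d3 every value read last time is unchanged, so the dirty flag clears without a run.

Dirty set: d2, d3, d6, d8.
Run set: d2, d6, d8 (3 run).
Re-examined without running (cache reused): d3.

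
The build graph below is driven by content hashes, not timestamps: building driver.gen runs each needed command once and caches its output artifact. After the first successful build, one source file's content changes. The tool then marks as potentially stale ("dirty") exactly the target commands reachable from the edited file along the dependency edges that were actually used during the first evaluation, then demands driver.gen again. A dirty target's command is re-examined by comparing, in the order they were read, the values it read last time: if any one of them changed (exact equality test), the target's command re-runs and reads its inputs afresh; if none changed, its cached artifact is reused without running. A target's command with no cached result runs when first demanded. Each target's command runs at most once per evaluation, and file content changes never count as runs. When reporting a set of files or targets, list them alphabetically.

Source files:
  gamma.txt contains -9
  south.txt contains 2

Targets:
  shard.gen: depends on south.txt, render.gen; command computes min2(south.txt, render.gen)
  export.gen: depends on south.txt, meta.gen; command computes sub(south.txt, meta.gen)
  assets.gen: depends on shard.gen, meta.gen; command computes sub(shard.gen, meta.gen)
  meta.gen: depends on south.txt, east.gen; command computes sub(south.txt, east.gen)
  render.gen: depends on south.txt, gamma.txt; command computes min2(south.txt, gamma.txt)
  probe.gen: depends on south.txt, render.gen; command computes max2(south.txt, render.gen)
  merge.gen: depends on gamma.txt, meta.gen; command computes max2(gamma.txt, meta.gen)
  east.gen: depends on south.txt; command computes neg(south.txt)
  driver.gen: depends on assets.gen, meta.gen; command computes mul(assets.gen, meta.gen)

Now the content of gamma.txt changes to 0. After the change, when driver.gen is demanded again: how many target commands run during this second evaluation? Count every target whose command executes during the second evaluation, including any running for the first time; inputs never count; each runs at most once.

Initial pass — values computed on the first demand:
  east.gen = neg(2) = -2
  meta.gen = sub(2, -2) = 4
  render.gen = min2(2, -9) = -9
  shard.gen = min2(2, -9) = -9
  assets.gen = sub(-9, 4) = -13
  driver.gen = mul(-13, 4) = -52

Second demand — change propagation:
  render.gen: re-runs because gamma.txt -9->0; new result 0.
  shard.gen: re-runs because render.gen -9->0; new result 0.
  assets.gen: re-runs because shard.gen -9->0; new result -4.
  driver.gen: re-runs because assets.gen -13->-4; new result -16.

Run set: assets.gen, driver.gen, render.gen, shard.gen (4 run).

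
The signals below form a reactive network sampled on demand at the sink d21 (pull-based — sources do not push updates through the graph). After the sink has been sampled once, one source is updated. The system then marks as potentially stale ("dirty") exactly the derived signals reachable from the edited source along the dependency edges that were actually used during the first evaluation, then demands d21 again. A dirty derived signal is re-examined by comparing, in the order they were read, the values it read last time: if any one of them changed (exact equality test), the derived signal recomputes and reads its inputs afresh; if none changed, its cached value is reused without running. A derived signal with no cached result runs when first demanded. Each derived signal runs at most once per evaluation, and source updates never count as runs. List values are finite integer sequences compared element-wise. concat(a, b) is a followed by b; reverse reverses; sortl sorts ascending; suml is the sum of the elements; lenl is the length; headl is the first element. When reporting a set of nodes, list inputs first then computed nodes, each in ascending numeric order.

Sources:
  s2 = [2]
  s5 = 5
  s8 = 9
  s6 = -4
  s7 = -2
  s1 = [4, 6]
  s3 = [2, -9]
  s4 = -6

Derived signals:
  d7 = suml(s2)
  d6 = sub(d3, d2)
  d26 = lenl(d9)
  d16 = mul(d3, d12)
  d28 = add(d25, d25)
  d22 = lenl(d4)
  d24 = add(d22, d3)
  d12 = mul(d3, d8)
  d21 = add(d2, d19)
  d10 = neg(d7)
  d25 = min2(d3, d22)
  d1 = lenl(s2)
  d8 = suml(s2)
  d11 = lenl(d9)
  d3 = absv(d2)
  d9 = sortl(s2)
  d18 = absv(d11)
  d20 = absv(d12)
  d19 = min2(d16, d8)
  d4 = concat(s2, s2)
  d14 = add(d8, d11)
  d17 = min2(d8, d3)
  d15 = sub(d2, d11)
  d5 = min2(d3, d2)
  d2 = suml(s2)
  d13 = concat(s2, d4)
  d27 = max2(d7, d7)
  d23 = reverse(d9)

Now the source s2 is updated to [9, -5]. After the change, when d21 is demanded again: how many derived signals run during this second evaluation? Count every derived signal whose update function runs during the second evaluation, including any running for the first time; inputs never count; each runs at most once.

Run set: d2, d3, d8, d12, d16, d19, d21 (7 run).

Initial pass — values computed on the first demand:
  d2 = suml([2]) = 2
  d3 = absv(2) = 2
  d8 = suml([2]) = 2
  d12 = mul(2, 2) = 4
  d16 = mul(2, 4) = 8
  d19 = min2(8, 2) = 2
  d21 = add(2, 2) = 4

Second demand — change propagation:
  d2: re-runs because s2 [2]->[9, -5]; new result 4.
  d3: re-runs because d2 2->4; new result 4.
  d8: re-runs because s2 [2]->[9, -5]; new result 4.
  d12: re-runs because d3 2->4; d8 2->4; new result 16.
  d16: re-runs because d3 2->4; d12 4->16; new result 64.
  d19: re-runs because d16 8->64; d8 2->4; new result 4.
  d21: re-runs because d2 2->4; d19 2->4; new result 8.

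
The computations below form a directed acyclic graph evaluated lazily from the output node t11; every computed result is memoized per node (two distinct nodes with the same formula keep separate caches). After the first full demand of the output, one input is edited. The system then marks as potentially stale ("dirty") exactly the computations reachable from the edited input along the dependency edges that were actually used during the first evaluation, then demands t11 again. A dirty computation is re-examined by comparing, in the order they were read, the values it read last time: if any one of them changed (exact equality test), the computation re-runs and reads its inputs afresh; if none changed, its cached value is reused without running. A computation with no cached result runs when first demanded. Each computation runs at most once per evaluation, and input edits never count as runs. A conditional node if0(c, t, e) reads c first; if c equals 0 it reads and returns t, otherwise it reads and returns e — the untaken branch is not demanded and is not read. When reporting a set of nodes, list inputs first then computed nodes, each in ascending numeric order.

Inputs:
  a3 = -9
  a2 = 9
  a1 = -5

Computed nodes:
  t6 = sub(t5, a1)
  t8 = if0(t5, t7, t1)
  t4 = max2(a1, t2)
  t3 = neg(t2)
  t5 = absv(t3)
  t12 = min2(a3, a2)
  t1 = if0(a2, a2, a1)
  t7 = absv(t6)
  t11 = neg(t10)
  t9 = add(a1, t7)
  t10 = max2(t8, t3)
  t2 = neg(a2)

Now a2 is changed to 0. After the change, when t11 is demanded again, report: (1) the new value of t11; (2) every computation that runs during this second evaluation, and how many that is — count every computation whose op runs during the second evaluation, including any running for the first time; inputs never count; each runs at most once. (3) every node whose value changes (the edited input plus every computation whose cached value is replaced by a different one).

First demand of the output computes:
  t1 = if0(a2=9 -> else branch a1) = -5
  t2 = neg(9) = -9
  t3 = neg(-9) = 9
  t5 = absv(9) = 9
  t8 = if0(t5=9 -> else branch t1) = -5
  t10 = max2(-5, 9) = 9
  t11 = neg(9) = -9

After the edit, cleaning proceeds:
  t1: stays stale; no demand reaches it after the flip.
  t2: a read changed (a2 9->0) — executes, giving 0.
  t3: a read changed (t2 -9->0) — executes, giving 0.
  t5: a read changed (t3 9->0) — executes, giving 0.
  t6: had never run; runs now, result 5.
  t7: had never run; runs now, result 5.
  t8: a read changed (t5 9->0) — executes, giving 5.
  t10: a read changed (t8 -5->5; t3 9->0) — executes, giving 5.
  t11: a read changed (t10 9->5) — executes, giving -5.

Note the branch switch — demand abandons t1, which is never re-examined.

Demanding t11 again yields -5.
8 computations run: t2, t3, t5, t6, t7, t8, t10, t11.
The nodes whose values change: a2, t2, t3, t5, t8, t10, t11.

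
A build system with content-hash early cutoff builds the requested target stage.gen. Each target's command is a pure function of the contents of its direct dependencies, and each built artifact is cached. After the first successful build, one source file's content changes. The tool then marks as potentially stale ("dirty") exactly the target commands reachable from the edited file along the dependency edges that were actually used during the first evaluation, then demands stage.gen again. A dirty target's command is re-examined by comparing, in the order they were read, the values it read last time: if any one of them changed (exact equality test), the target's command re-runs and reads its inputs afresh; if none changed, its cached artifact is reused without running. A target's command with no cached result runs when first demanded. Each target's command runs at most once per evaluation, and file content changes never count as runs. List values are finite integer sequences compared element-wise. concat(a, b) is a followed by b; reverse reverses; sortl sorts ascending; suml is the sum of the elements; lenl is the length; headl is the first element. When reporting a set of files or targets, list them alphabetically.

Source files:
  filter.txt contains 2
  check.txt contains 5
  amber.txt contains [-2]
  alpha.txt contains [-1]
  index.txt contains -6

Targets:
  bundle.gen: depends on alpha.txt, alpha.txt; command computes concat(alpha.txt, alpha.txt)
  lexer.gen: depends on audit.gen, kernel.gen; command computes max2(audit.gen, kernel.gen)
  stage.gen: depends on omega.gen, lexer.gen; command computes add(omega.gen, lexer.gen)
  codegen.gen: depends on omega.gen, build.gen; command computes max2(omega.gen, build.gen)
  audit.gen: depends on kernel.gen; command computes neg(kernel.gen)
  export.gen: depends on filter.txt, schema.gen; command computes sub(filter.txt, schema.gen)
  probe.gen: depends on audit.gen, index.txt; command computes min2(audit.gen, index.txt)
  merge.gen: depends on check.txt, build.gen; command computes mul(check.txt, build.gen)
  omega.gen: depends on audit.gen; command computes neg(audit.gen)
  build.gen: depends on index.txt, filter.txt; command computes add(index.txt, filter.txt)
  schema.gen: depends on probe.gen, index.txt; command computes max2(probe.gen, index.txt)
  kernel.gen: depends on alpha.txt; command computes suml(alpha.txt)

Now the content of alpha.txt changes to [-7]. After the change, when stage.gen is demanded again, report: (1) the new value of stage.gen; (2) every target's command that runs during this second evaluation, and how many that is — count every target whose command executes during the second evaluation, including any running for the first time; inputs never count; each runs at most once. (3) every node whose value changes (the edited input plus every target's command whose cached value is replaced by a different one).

New value of stage.gen: 0.
Target commands that run: audit.gen, kernel.gen, lexer.gen, omega.gen, stage.gen — 5 in total.
Values that change: alpha.txt, audit.gen, kernel.gen, lexer.gen, omega.gen.

First evaluation (everything demanded from the output):
  kernel.gen = suml([-1]) = -1
  audit.gen = neg(-1) = 1
  lexer.gen = max2(1, -1) = 1
  omega.gen = neg(1) = -1
  stage.gen = add(-1, 1) = 0

Propagation after the edit:
  kernel.gen: runs — alpha.txt [-1]->[-7]; result -7.
  audit.gen: runs — kernel.gen -1->-7; result 7.
  lexer.gen: runs — audit.gen 1->7; kernel.gen -1->-7; result 7.
  omega.gen: runs — audit.gen 1->7; result -7.
  stage.gen: runs — omega.gen -1->-7; lexer.gen 1->7; result 0 (same value as before).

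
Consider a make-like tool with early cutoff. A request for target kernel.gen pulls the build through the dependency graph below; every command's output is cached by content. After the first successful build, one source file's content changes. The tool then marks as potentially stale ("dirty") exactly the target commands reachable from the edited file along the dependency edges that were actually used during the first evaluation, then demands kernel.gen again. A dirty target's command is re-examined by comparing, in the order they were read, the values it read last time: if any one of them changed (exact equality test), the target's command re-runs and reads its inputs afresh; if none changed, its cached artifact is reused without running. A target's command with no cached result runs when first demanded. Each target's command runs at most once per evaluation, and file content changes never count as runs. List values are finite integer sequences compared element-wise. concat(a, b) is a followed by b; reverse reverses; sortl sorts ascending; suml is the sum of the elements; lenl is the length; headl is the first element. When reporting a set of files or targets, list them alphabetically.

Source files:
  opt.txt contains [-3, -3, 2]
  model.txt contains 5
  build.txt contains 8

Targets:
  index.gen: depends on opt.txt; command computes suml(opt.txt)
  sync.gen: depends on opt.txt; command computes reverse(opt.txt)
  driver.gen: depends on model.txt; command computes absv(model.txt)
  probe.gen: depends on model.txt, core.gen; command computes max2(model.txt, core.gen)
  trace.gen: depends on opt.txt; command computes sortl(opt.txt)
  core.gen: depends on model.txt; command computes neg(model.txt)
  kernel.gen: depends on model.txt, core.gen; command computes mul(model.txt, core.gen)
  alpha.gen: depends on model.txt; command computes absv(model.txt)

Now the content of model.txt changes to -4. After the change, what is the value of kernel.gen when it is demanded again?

First demand of the output computes:
  core.gen = neg(5) = -5
  kernel.gen = mul(5, -5) = -25

After the edit, cleaning proceeds:
  core.gen: a read changed (model.txt 5->-4) — executes, giving 4.
  kernel.gen: a read changed (model.txt 5->-4; core.gen -5->4) — executes, giving -16.

Demanding kernel.gen again yields -16.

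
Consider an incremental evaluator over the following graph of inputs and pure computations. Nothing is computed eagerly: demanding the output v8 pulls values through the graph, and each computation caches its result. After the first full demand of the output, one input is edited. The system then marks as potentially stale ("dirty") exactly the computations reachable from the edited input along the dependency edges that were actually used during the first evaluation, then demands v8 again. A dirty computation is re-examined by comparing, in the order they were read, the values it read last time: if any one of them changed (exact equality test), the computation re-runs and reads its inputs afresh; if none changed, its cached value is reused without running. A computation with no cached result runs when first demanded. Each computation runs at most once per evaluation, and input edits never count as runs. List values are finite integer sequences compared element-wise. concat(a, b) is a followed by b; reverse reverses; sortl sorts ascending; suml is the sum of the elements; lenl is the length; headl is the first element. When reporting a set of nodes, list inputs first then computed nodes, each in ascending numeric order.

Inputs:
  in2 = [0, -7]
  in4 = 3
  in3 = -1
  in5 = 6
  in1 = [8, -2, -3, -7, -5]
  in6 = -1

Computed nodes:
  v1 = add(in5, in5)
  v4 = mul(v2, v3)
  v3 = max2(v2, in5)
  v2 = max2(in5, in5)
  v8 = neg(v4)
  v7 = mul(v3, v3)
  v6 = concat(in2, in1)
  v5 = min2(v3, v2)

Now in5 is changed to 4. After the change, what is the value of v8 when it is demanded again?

Initial pass — values computed on the first demand:
  v2 = max2(6, 6) = 6
  v3 = max2(6, 6) = 6
  v4 = mul(6, 6) = 36
  v8 = neg(36) = -36

Second demand — change propagation:
  v2: re-runs because in5 6->4; in5 6->4; new result 4.
  v3: re-runs because v2 6->4; in5 6->4; new result 4.
  v4: re-runs because v2 6->4; v3 6->4; new result 16.
  v8: re-runs because v4 36->16; new result -16.

v8 now evaluates to -16.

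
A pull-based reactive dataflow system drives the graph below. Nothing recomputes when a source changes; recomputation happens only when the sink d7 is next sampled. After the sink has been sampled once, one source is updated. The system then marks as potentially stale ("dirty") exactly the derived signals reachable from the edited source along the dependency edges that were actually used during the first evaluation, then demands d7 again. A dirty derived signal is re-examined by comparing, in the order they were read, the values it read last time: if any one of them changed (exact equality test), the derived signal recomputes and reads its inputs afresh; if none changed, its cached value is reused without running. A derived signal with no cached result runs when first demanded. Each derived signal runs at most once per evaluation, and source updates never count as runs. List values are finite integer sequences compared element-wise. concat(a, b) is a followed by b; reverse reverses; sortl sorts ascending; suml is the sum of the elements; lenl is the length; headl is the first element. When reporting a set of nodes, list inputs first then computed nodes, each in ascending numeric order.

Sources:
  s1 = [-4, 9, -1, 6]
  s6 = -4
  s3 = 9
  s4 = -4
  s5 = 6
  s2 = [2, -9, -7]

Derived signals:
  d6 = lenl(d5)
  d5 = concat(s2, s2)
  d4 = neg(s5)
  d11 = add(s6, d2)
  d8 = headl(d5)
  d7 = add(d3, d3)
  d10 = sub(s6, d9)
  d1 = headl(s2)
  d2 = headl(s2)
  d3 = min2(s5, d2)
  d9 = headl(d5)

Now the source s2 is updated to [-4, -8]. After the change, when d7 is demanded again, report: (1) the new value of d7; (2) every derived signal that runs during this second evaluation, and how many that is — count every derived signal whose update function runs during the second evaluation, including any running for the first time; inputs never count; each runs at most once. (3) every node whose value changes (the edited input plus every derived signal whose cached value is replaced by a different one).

New value of d7: -8.
Derived signals that run: d2, d3, d7 — 3 in total.
Values that change: s2, d2, d3, d7.

First evaluation (everything demanded from the output):
  d2 = headl([2, -9, -7]) = 2
  d3 = min2(6, 2) = 2
  d7 = add(2, 2) = 4

Propagation after the edit:
  d2: runs — s2 [2, -9, -7]->[-4, -8]; result -4.
  d3: runs — d2 2->-4; result -4.
  d7: runs — d3 2->-4; d3 2->-4; result -8.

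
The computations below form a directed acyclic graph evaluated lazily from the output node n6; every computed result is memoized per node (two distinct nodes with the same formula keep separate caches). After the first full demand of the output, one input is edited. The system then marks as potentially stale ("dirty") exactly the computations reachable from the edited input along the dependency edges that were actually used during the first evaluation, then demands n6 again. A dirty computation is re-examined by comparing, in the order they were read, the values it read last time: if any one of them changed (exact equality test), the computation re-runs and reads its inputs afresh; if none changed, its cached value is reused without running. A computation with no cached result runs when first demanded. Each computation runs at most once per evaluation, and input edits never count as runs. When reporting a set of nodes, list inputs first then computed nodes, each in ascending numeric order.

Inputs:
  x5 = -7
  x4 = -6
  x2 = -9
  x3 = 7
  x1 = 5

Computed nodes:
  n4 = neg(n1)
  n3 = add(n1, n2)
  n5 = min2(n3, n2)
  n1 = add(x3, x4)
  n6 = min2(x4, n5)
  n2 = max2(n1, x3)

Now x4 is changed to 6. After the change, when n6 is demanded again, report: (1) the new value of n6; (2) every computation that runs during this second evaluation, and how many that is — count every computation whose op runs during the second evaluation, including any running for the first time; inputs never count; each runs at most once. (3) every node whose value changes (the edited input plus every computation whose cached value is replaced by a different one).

Demanding n6 again yields 6.
5 computations run: n1, n2, n3, n5, n6.
The nodes whose values change: x4, n1, n2, n3, n5, n6.

First demand of the output computes:
  n1 = add(7, -6) = 1
  n2 = max2(1, 7) = 7
  n3 = add(1, 7) = 8
  n5 = min2(8, 7) = 7
  n6 = min2(-6, 7) = -6

After the edit, cleaning proceeds:
  n1: a read changed (x4 -6->6) — executes, giving 13.
  n2: a read changed (n1 1->13) — executes, giving 13.
  n3: a read changed (n1 1->13; n2 7->13) — executes, giving 26.
  n5: a read changed (n3 8->26; n2 7->13) — executes, giving 13.
  n6: a read changed (x4 -6->6; n5 7->13) — executes, giving 6.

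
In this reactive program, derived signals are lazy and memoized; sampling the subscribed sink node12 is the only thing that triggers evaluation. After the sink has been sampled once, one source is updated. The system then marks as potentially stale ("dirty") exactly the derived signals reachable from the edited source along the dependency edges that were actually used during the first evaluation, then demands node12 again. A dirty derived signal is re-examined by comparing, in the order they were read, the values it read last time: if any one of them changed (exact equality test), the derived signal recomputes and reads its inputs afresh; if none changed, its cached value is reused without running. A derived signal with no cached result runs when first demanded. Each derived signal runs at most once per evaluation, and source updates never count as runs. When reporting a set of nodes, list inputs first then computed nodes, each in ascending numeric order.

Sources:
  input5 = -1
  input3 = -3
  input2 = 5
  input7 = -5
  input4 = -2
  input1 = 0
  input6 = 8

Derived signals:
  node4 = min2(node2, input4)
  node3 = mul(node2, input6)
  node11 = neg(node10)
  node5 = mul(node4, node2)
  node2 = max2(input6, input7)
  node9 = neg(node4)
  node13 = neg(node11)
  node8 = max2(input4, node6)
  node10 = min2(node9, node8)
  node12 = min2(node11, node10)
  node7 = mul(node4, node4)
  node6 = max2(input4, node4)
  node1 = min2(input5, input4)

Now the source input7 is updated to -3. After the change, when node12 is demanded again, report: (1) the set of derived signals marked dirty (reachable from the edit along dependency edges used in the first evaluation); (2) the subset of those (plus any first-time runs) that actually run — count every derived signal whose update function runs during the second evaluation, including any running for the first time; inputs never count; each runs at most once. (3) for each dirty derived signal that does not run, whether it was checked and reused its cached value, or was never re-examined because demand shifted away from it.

First demand of the output computes:
  node2 = max2(8, -5) = 8
  node4 = min2(8, -2) = -2
  node6 = max2(-2, -2) = -2
  node8 = max2(-2, -2) = -2
  node9 = neg(-2) = 2
  node10 = min2(2, -2) = -2
  node11 = neg(-2) = 2
  node12 = min2(2, -2) = -2

After the edit, cleaning proceeds:
  node2: a read changed (input7 -5->-3) — executes, giving 8 — identical to its old value.
  node4: dirty, but its reads are unchanged (node2 unchanged, input4 unchanged); cached -2 stands.
  node6: dirty, but its reads are unchanged (input4 unchanged, node4 unchanged); cached -2 stands.
  node8: dirty, but its reads are unchanged (input4 unchanged, node6 unchanged); cached -2 stands.
  node9: dirty, but its reads are unchanged (node4 unchanged); cached 2 stands.
  node10: dirty, but its reads are unchanged (node9 unchanged, node8 unchanged); cached -2 stands.
  node11: dirty, but its reads are unchanged (node10 unchanged); cached 2 stands.
  node12: dirty, but its reads are unchanged (node11 unchanged, node10 unchanged); cached -2 stands.

Note the absorption at node2: it re-runs yet its value is the same, leaving the output's value untouched.

The edit dirties: node2, node4, node6, node8, node9, node10, node11, node12.
1 derived signals run: node2.
Cache hits after checking: node4, node6, node8, node9, node10, node11, node12.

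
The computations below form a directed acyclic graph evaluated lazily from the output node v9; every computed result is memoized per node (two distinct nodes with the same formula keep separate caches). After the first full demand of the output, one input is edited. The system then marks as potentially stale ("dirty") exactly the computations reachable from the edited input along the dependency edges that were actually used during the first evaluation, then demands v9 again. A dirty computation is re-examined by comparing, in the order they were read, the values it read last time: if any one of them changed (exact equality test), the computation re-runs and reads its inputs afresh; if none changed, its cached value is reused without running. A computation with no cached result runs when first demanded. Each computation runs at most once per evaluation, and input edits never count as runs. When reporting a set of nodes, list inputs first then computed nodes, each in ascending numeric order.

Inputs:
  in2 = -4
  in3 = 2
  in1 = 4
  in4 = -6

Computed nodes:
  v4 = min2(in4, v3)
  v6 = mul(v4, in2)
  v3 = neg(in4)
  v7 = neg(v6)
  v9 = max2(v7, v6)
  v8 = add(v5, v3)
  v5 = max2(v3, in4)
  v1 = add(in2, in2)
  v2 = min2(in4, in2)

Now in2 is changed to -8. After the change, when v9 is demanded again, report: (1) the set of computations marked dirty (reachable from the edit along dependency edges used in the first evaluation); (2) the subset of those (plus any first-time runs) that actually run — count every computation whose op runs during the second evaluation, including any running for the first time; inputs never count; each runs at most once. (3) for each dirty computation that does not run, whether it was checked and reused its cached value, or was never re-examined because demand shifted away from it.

First demand of the output computes:
  v3 = neg(-6) = 6
  v4 = min2(-6, 6) = -6
  v6 = mul(-6, -4) = 24
  v7 = neg(24) = -24
  v9 = max2(-24, 24) = 24

After the edit, cleaning proceeds:
  v6: a read changed (in2 -4->-8) — executes, giving 48.
  v7: a read changed (v6 24->48) — executes, giving -48.
  v9: a read changed (v7 -24->-48; v6 24->48) — executes, giving 48.

The edit dirties: v6, v7, v9.
3 computations run: v6, v7, v9.
No dirty computation escaped a run.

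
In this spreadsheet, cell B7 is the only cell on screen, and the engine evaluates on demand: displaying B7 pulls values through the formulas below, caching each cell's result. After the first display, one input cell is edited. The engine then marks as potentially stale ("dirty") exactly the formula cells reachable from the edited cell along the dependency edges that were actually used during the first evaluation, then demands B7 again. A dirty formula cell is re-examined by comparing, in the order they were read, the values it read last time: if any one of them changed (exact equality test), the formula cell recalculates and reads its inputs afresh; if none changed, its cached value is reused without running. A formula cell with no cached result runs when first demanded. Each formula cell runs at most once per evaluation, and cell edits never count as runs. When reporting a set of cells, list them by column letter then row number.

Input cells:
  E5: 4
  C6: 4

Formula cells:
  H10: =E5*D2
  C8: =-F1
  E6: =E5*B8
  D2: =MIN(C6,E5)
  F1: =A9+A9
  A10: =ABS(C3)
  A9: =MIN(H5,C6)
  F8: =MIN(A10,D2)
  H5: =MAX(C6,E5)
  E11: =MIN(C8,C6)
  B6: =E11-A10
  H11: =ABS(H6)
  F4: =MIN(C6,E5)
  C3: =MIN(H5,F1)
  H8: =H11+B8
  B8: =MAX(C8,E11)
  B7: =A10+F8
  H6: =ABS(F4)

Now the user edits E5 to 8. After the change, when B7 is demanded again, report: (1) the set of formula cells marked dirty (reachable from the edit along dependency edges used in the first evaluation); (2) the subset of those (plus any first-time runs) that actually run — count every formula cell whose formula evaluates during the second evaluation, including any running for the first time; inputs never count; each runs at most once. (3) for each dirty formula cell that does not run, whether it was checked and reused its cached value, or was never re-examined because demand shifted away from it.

Dirty set: A9, A10, B7, C3, D2, F1, F8, H5.
Run set: A9, A10, B7, C3, D2, F8, H5 (7 run).
Re-examined without running (cache reused): F1.
The important point: at F1 every value read last time is unchanged, so the dirty flag clears without a run.

Initial pass — values computed on the first demand:
  D2 = MIN(4, 4) = 4
  H5 = MAX(4, 4) = 4
  A9 = MIN(4, 4) = 4
  F1 = 4 + 4 = 8
  C3 = MIN(4, 8) = 4
  A10 = ABS(4) = 4
  F8 = MIN(4, 4) = 4
  B7 = 4 + 4 = 8

Second demand — change propagation:
  D2: re-runs because E5 4->8; new result 4 (unchanged).
  H5: re-runs because E5 4->8; new result 8.
  A9: re-runs because H5 4->8; new result 4 (unchanged).
  F1: re-examined; everything it read last time is the same (A9 unchanged, A9 unchanged) — cache 8 kept, no run.
  C3: re-runs because H5 4->8; new result 8.
  A10: re-runs because C3 4->8; new result 8.
  F8: re-runs because A10 4->8; new result 4 (unchanged).
  B7: re-runs because A10 4->8; new result 12.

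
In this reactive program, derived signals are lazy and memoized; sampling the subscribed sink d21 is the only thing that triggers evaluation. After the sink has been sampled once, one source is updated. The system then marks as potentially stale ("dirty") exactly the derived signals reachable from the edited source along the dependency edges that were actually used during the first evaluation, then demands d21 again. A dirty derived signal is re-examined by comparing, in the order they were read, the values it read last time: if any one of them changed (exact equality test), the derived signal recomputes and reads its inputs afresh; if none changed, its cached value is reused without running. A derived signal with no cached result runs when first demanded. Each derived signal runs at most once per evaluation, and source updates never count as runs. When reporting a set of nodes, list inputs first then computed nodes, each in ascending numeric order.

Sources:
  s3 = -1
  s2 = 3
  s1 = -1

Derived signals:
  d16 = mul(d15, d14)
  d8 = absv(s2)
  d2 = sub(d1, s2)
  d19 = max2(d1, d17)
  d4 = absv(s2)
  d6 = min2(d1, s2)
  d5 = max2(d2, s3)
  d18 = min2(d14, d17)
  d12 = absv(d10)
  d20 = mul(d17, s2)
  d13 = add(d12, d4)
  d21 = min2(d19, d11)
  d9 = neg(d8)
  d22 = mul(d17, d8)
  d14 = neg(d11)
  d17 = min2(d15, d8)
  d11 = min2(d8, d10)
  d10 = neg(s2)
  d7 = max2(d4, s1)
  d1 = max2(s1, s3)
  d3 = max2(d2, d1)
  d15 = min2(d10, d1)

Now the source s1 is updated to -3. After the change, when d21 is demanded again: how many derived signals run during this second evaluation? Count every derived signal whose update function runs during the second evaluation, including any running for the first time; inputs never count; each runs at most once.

First demand of the output computes:
  d1 = max2(-1, -1) = -1
  d8 = absv(3) = 3
  d10 = neg(3) = -3
  d11 = min2(3, -3) = -3
  d15 = min2(-3, -1) = -3
  d17 = min2(-3, 3) = -3
  d19 = max2(-1, -3) = -1
  d21 = min2(-1, -3) = -3

After the edit, cleaning proceeds:
  d1: a read changed (s1 -1->-3) — executes, giving -1 — identical to its old value.
  d15: dirty, but its reads are unchanged (d10 unchanged, d1 unchanged); cached -3 stands.
  d17: dirty, but its reads are unchanged (d15 unchanged, d8 unchanged); cached -3 stands.
  d19: dirty, but its reads are unchanged (d1 unchanged, d17 unchanged); cached -1 stands.
  d21: dirty, but its reads are unchanged (d19 unchanged, d11 unchanged); cached -3 stands.

Note the absorption at d1: it re-runs yet its value is the same, leaving the output's value untouched.

1 derived signals run: d1.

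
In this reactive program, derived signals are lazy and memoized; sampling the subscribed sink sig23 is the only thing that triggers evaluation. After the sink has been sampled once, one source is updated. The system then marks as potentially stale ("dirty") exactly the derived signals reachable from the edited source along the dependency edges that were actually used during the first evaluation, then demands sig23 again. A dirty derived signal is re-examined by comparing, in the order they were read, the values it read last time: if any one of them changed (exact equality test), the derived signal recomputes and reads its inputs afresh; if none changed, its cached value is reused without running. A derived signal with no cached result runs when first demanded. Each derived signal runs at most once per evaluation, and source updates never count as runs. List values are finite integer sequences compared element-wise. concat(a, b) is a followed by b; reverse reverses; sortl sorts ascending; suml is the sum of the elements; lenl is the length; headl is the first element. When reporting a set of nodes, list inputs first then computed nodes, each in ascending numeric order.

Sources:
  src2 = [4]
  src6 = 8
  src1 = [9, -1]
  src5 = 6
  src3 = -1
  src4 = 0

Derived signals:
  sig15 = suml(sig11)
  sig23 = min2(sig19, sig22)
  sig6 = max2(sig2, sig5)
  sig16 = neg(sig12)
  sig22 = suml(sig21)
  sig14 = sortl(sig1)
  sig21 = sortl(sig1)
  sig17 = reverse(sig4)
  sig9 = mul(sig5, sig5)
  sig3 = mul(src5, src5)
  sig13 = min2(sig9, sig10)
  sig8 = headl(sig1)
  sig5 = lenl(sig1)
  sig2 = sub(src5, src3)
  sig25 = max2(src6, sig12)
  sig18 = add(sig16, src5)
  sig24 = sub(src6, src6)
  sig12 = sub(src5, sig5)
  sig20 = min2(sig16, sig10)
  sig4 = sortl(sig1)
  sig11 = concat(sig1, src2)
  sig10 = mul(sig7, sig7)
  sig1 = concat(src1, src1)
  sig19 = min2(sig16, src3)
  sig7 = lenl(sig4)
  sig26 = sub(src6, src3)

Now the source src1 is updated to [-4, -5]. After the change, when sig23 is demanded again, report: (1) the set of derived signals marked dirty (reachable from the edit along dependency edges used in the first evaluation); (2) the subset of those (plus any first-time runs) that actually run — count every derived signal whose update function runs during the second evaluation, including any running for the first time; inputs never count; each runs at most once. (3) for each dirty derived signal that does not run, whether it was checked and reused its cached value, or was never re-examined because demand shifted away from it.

First demand of the output computes:
  sig1 = concat([9, -1], [9, -1]) = [9, -1, 9, -1]
  sig5 = lenl([9, -1, 9, -1]) = 4
  sig12 = sub(6, 4) = 2
  sig16 = neg(2) = -2
  sig19 = min2(-2, -1) = -2
  sig21 = sortl([9, -1, 9, -1]) = [-1, -1, 9, 9]
  sig22 = suml([-1, -1, 9, 9]) = 16
  sig23 = min2(-2, 16) = -2

After the edit, cleaning proceeds:
  sig1: a read changed (src1 [9, -1]->[-4, -5]; src1 [9, -1]->[-4, -5]) — executes, giving [-4, -5, -4, -5].
  sig5: a read changed (sig1 [9, -1, 9, -1]->[-4, -5, -4, -5]) — executes, giving 4 — identical to its old value.
  sig12: dirty, but its reads are unchanged (src5 unchanged, sig5 unchanged); cached 2 stands.
  sig16: dirty, but its reads are unchanged (sig12 unchanged); cached -2 stands.
  sig19: dirty, but its reads are unchanged (sig16 unchanged, src3 unchanged); cached -2 stands.
  sig21: a read changed (sig1 [9, -1, 9, -1]->[-4, -5, -4, -5]) — executes, giving [-5, -5, -4, -4].
  sig22: a read changed (sig21 [-1, -1, 9, 9]->[-5, -5, -4, -4]) — executes, giving -18.
  sig23: a read changed (sig22 16->-18) — executes, giving -18.

Note where the cutoff bites: sig12 is checked, finds nothing changed, and keeps its cache.

The edit dirties: sig1, sig5, sig12, sig16, sig19, sig21, sig22, sig23.
5 derived signals run: sig1, sig5, sig21, sig22, sig23.
Cache hits after checking: sig12, sig16, sig19.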